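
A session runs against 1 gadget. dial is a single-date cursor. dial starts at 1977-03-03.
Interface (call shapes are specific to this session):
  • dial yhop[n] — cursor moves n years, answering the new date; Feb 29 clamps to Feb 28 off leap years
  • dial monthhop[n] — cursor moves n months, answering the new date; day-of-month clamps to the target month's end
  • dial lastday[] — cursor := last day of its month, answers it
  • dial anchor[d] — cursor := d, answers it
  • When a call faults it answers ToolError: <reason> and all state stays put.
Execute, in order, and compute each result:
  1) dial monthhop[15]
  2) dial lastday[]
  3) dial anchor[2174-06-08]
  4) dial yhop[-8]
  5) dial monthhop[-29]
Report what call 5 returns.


Answer: 2164-01-08

Derivation:
CALL dial monthhop[n→15]
RET  1978-06-03
CALL dial lastday[]
RET  1978-06-30
CALL dial anchor[d→2174-06-08]
RET  2174-06-08
CALL dial yhop[n→-8]
RET  2166-06-08
CALL dial monthhop[n→-29]
RET  2164-01-08


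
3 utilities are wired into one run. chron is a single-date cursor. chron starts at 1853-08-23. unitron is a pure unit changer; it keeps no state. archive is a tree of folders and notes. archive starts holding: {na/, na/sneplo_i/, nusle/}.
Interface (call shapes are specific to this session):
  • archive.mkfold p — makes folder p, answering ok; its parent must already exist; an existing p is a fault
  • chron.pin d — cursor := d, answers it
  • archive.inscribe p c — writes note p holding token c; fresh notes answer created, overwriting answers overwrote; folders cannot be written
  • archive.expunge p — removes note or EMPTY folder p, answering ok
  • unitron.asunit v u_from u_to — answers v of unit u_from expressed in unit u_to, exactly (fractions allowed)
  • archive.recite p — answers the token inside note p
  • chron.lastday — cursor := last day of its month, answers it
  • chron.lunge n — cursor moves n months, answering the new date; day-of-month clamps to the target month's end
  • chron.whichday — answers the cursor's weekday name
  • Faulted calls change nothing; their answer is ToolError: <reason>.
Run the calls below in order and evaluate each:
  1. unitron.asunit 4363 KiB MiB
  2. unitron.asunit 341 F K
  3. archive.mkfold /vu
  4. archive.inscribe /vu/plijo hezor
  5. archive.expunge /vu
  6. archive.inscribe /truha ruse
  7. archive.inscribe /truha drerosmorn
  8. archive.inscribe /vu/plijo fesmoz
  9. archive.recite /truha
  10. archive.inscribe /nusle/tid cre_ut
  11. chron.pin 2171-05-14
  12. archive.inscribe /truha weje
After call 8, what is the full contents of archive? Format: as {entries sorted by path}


;; unitron.asunit(v→4363, u_from→KiB, u_to→MiB) -> 4363/1024
;; unitron.asunit(v→341, u_from→F, u_to→K) -> 26689/60
;; archive.mkfold(p→/vu) -> ok
;; archive.inscribe(p→/vu/plijo, c→hezor) -> created
;; archive.expunge(p→/vu) -> ToolError: not empty
;; archive.inscribe(p→/truha, c→ruse) -> created
;; archive.inscribe(p→/truha, c→drerosmorn) -> overwrote
;; archive.inscribe(p→/vu/plijo, c→fesmoz) -> overwrote
;; archive.recite(p→/truha) -> drerosmorn
;; archive.inscribe(p→/nusle/tid, c→cre_ut) -> created
;; chron.pin(d→2171-05-14) -> 2171-05-14
;; archive.inscribe(p→/truha, c→weje) -> overwrote

Answer: {na/, na/sneplo_i/, nusle/, truha=drerosmorn, vu/, vu/plijo=fesmoz}


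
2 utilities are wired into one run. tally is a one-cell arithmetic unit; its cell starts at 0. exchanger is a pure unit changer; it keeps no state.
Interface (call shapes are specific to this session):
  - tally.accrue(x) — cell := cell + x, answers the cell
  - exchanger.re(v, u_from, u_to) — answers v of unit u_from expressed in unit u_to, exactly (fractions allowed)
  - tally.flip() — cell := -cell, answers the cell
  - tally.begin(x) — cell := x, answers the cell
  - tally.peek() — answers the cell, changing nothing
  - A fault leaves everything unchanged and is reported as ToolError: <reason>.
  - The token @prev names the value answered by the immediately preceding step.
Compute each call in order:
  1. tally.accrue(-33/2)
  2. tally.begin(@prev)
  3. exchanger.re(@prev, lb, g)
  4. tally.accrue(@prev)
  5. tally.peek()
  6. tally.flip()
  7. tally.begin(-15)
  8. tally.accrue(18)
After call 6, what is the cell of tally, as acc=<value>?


// 1. tally.accrue(x=-33/2) => -33/2
// 2. tally.begin(x=@prev) => -33/2
// 3. exchanger.re(v=@prev, u_from=lb, u_to=g) => -1496854821/200000
// 4. tally.accrue(x=@prev) => -1500154821/200000
// 5. tally.peek() => -1500154821/200000
// 6. tally.flip() => 1500154821/200000
// 7. tally.begin(x=-15) => -15
// 8. tally.accrue(x=18) => 3

Answer: acc=1500154821/200000


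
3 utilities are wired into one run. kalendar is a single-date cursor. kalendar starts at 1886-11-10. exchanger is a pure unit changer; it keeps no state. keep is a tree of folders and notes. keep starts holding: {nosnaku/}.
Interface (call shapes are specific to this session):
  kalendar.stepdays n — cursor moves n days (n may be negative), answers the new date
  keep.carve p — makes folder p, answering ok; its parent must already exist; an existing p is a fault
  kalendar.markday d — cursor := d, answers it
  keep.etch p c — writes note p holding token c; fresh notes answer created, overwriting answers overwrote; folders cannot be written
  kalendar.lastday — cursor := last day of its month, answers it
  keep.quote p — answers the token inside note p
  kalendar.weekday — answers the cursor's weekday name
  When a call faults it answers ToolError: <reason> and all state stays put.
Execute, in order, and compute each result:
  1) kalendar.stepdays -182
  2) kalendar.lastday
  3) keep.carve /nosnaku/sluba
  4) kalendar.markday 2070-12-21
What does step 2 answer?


→ stepdays(n=-182)
← 1886-05-12
→ lastday()
← 1886-05-31
→ carve(p=/nosnaku/sluba)
← ok
→ markday(d=2070-12-21)
← 2070-12-21

Answer: 1886-05-31


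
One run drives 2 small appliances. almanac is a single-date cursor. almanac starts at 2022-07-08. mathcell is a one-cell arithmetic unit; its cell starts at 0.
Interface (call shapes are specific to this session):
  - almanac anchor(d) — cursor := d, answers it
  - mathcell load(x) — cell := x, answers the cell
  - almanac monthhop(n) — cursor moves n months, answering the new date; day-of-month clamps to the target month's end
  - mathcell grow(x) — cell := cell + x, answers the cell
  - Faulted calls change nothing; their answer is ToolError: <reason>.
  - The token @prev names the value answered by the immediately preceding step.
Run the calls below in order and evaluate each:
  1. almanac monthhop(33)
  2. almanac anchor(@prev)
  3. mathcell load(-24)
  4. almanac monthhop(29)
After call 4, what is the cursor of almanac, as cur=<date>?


CALL almanac monthhop[n→33]
RET  2025-04-08
CALL almanac anchor[d→@prev]
RET  2025-04-08
CALL mathcell load[x→-24]
RET  -24
CALL almanac monthhop[n→29]
RET  2027-09-08

Answer: cur=2027-09-08


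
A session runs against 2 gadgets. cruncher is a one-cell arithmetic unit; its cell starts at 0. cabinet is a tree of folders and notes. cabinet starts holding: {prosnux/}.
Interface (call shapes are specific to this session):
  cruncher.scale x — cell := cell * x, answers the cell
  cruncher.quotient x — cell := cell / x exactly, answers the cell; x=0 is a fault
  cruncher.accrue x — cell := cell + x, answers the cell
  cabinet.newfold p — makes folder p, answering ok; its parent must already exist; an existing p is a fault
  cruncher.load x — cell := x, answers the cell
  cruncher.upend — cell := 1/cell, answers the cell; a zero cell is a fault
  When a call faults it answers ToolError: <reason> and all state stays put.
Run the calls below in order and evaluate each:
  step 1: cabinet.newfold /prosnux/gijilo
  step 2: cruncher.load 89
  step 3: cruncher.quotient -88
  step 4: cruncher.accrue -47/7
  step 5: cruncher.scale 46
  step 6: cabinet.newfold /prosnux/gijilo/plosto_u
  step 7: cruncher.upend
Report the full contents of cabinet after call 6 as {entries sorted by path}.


Answer: {prosnux/, prosnux/gijilo/, prosnux/gijilo/plosto_u/}

Derivation:
==> newfold(p='/prosnux/gijilo')
<== ok
==> load(x='89')
<== 89
==> quotient(x='-88')
<== -89/88
==> accrue(x='-47/7')
<== -4759/616
==> scale(x='46')
<== -109457/308
==> newfold(p='/prosnux/gijilo/plosto_u')
<== ok
==> upend()
<== -308/109457


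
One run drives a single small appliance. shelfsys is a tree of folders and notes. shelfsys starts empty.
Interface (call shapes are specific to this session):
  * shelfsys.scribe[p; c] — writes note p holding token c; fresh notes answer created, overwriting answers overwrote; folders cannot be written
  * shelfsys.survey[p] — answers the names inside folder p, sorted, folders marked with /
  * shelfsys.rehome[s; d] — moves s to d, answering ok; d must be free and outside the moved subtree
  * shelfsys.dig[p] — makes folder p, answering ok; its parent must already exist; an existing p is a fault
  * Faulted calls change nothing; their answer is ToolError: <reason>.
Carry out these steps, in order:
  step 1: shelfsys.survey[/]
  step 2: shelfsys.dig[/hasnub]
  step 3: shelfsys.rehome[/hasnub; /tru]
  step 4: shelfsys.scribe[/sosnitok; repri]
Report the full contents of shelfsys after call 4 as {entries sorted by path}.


% survey(p→/) : []
% dig(p→/hasnub) : ok
% rehome(s→/hasnub, d→/tru) : ok
% scribe(p→/sosnitok, c→repri) : created

Answer: {sosnitok=repri, tru/}


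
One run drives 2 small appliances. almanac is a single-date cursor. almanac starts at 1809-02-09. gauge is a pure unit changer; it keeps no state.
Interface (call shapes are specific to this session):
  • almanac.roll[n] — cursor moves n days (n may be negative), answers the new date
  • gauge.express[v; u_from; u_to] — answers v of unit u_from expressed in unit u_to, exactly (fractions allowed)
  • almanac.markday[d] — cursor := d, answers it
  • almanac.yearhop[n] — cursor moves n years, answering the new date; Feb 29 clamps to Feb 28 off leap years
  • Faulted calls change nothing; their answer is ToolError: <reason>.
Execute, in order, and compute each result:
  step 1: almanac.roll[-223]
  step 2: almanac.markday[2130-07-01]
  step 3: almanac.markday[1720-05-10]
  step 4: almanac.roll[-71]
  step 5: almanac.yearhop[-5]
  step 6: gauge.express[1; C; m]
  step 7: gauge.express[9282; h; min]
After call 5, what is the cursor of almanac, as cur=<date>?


Answer: cur=1715-02-28

Derivation:
CALL roll[n='-223']
RET  1808-07-01
CALL markday[d='2130-07-01']
RET  2130-07-01
CALL markday[d='1720-05-10']
RET  1720-05-10
CALL roll[n='-71']
RET  1720-02-29
CALL yearhop[n='-5']
RET  1715-02-28
CALL express[v='1'; u_from='C'; u_to='m']
RET  ToolError: incompatible units
CALL express[v='9282'; u_from='h'; u_to='min']
RET  556920


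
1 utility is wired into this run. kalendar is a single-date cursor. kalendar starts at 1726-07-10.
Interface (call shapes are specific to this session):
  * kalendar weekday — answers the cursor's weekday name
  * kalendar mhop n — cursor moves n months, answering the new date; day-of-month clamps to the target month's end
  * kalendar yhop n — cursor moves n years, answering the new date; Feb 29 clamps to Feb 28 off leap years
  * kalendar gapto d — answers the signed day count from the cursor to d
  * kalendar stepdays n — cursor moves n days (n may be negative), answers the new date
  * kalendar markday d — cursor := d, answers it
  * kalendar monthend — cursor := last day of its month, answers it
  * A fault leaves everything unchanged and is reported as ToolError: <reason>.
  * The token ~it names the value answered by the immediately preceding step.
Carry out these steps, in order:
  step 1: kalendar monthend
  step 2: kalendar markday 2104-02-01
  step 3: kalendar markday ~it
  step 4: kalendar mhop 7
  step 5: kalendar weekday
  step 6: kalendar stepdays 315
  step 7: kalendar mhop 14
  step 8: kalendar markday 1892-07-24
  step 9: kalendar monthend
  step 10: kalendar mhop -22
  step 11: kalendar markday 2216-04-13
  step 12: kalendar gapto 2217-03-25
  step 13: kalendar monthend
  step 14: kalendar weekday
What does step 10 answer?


Answer: 1890-09-30

Derivation:
! kalendar monthend() -> 1726-07-31
! kalendar markday(d: 2104-02-01) -> 2104-02-01
! kalendar markday(d: ~it) -> 2104-02-01
! kalendar mhop(n: 7) -> 2104-09-01
! kalendar weekday() -> Monday
! kalendar stepdays(n: 315) -> 2105-07-13
! kalendar mhop(n: 14) -> 2106-09-13
! kalendar markday(d: 1892-07-24) -> 1892-07-24
! kalendar monthend() -> 1892-07-31
! kalendar mhop(n: -22) -> 1890-09-30
! kalendar markday(d: 2216-04-13) -> 2216-04-13
! kalendar gapto(d: 2217-03-25) -> 346
! kalendar monthend() -> 2216-04-30
! kalendar weekday() -> Tuesday


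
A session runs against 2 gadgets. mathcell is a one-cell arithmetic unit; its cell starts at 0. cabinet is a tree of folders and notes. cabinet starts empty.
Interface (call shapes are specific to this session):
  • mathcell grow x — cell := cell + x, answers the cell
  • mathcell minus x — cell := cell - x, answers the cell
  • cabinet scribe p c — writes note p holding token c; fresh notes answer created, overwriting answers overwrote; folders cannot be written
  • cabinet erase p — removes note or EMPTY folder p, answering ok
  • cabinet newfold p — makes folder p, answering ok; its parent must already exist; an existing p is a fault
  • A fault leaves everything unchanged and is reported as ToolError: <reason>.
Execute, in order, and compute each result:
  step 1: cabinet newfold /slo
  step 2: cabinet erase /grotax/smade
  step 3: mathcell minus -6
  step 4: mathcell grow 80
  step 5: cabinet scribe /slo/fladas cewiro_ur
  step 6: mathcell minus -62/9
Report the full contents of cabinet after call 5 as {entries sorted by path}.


Answer: {slo/, slo/fladas=cewiro_ur}

Derivation:
·→ cabinet newfold(p→/slo)
·← ok
·→ cabinet erase(p→/grotax/smade)
·← ToolError: not found
·→ mathcell minus(x→-6)
·← 6
·→ mathcell grow(x→80)
·← 86
·→ cabinet scribe(p→/slo/fladas, c→cewiro_ur)
·← created
·→ mathcell minus(x→-62/9)
·← 836/9


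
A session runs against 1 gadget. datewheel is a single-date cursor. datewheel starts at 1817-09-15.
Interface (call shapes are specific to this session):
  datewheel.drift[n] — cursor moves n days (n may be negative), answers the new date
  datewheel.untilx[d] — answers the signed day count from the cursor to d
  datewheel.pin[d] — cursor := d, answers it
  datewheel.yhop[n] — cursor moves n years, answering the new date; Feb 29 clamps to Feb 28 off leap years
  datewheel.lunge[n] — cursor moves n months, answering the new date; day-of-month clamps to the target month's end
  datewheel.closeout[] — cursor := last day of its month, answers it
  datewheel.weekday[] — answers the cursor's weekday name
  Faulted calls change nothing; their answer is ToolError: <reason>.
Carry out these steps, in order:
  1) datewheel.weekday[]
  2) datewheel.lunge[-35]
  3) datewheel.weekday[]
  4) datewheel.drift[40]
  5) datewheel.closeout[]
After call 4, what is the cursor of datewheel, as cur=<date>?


Answer: cur=1814-11-24

Derivation:
CALL weekday[]
RET  Monday
CALL lunge[n→-35]
RET  1814-10-15
CALL weekday[]
RET  Saturday
CALL drift[n→40]
RET  1814-11-24
CALL closeout[]
RET  1814-11-30


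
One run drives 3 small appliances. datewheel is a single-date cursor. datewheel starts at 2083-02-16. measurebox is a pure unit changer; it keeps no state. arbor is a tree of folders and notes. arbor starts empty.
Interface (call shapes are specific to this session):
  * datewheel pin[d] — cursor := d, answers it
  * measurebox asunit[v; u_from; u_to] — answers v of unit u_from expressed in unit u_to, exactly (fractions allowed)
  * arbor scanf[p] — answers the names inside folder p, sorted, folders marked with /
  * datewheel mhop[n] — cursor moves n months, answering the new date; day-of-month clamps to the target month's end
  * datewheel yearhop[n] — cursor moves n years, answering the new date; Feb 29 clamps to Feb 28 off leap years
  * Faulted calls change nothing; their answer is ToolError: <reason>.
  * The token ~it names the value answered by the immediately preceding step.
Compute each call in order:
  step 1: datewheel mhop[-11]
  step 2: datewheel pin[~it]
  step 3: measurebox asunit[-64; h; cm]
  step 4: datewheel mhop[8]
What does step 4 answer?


Answer: 2082-11-16

Derivation:
>> datewheel mhop(-11)
<< 2082-03-16
>> datewheel pin(~it)
<< 2082-03-16
>> measurebox asunit(-64, h, cm)
<< ToolError: incompatible units
>> datewheel mhop(8)
<< 2082-11-16


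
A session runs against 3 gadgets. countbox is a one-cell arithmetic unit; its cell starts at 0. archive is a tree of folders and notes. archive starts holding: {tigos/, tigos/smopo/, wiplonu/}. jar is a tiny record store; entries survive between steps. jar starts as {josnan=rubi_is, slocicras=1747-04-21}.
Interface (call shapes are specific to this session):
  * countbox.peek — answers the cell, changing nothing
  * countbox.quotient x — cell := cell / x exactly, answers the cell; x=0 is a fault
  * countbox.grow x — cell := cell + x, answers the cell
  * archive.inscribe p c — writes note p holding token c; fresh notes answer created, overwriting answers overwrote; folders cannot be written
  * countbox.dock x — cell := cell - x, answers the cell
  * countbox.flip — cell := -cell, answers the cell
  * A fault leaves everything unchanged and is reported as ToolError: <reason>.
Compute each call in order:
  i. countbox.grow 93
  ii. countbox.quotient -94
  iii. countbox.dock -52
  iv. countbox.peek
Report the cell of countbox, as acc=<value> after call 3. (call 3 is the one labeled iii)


Answer: acc=4795/94

Derivation:
% 1. countbox.grow(x=93) ~> 93
% 2. countbox.quotient(x=-94) ~> -93/94
% 3. countbox.dock(x=-52) ~> 4795/94
% 4. countbox.peek() ~> 4795/94


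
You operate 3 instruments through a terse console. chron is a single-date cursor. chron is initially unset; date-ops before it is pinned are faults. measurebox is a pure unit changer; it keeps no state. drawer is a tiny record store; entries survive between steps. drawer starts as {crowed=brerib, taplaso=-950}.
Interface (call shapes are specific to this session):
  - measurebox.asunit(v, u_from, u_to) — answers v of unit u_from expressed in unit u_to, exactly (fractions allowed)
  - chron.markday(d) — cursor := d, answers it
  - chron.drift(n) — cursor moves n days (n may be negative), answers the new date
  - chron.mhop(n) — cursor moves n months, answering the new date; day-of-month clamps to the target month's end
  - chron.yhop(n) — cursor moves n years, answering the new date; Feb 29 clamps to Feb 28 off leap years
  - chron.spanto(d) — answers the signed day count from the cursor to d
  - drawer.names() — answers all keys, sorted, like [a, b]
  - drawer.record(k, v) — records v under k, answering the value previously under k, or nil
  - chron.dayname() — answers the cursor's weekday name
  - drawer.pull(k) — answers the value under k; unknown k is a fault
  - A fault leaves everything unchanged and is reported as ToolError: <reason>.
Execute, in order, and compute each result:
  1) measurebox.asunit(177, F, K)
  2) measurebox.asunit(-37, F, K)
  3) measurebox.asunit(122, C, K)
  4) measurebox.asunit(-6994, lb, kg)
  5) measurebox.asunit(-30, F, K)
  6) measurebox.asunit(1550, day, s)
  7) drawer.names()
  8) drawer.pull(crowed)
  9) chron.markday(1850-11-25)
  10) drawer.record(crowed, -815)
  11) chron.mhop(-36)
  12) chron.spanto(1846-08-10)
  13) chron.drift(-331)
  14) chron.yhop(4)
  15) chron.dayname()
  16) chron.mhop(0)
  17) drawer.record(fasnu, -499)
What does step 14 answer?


Answer: 1850-12-29

Derivation:
==> asunit(v=177, u_from=F, u_to=K)
<== 63667/180
==> asunit(v=-37, u_from=F, u_to=K)
<== 14089/60
==> asunit(v=122, u_from=C, u_to=K)
<== 7903/20
==> asunit(v=-6994, u_from=lb, u_to=kg)
<== -158621251789/50000000
==> asunit(v=-30, u_from=F, u_to=K)
<== 42967/180
==> asunit(v=1550, u_from=day, u_to=s)
<== 133920000
==> names()
<== [crowed, taplaso]
==> pull(k=crowed)
<== brerib
==> markday(d=1850-11-25)
<== 1850-11-25
==> record(k=crowed, v=-815)
<== brerib
==> mhop(n=-36)
<== 1847-11-25
==> spanto(d=1846-08-10)
<== -472
==> drift(n=-331)
<== 1846-12-29
==> yhop(n=4)
<== 1850-12-29
==> dayname()
<== Sunday
==> mhop(n=0)
<== 1850-12-29
==> record(k=fasnu, v=-499)
<== nil


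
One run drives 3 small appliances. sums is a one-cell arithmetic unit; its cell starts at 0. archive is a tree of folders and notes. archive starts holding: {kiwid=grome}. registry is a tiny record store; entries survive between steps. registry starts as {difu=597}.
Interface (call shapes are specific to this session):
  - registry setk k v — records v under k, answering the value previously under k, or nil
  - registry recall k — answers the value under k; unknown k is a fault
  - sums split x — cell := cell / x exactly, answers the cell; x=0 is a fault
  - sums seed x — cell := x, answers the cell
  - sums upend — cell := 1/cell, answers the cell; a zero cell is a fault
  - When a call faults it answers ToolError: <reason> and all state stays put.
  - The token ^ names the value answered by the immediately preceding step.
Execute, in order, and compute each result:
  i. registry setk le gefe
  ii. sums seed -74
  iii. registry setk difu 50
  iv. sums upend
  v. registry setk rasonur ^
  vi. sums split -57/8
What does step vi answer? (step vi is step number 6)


Answer: 4/2109

Derivation:
-- registry setk(k=le, v=gefe) => nil
-- sums seed(x=-74) => -74
-- registry setk(k=difu, v=50) => 597
-- sums upend() => -1/74
-- registry setk(k=rasonur, v=^) => nil
-- sums split(x=-57/8) => 4/2109


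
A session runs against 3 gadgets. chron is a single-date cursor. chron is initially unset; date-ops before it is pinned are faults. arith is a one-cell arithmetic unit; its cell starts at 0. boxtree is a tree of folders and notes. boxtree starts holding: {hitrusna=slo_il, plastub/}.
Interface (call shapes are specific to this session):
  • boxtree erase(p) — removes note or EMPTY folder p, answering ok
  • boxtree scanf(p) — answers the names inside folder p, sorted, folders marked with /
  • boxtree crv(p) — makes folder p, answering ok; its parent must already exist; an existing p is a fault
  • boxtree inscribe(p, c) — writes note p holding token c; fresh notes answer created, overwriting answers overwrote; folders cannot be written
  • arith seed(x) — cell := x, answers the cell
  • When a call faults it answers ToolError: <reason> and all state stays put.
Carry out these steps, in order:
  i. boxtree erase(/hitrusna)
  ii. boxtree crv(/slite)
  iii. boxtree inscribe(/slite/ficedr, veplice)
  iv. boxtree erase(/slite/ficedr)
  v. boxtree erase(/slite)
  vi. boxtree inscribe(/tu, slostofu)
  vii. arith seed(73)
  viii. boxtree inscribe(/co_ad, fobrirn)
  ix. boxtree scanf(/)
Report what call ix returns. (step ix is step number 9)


Answer: [co_ad, plastub/, tu]

Derivation:
CALL boxtree erase[p='/hitrusna']
RET  ok
CALL boxtree crv[p='/slite']
RET  ok
CALL boxtree inscribe[p='/slite/ficedr'; c='veplice']
RET  created
CALL boxtree erase[p='/slite/ficedr']
RET  ok
CALL boxtree erase[p='/slite']
RET  ok
CALL boxtree inscribe[p='/tu'; c='slostofu']
RET  created
CALL arith seed[x='73']
RET  73
CALL boxtree inscribe[p='/co_ad'; c='fobrirn']
RET  created
CALL boxtree scanf[p='/']
RET  [co_ad, plastub/, tu]


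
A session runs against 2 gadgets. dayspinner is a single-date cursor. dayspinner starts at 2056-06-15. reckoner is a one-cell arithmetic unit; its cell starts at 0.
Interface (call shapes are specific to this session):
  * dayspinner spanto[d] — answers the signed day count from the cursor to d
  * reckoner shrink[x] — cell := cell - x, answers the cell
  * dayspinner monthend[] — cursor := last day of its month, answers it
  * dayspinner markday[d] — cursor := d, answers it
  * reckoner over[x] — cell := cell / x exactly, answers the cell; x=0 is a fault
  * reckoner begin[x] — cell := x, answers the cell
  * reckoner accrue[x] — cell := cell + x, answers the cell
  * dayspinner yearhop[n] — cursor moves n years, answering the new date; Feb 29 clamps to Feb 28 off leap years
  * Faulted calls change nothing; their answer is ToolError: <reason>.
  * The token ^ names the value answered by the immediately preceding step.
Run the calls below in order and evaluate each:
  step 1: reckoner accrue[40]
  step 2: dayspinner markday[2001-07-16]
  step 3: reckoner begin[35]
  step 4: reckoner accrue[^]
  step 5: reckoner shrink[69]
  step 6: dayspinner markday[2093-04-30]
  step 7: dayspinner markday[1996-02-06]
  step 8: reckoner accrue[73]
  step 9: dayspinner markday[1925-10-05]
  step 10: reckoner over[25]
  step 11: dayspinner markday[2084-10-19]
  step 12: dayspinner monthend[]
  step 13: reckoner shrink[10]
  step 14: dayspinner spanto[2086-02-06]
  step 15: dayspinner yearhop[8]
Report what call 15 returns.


Answer: 2092-10-31

Derivation:
I call reckoner accrue with x=40, and get 40.
Invoking dayspinner markday with d=2001-07-16, — result: 2001-07-16.
I call reckoner begin with x=35, — result: 35.
I try reckoner accrue with x=^, — result: 70.
I try reckoner shrink with x=69, and get 1.
I invoke dayspinner markday with d=2093-04-30, → 2093-04-30.
Then dayspinner markday with d=1996-02-06, — result: 1996-02-06.
Next I call reckoner accrue with x=73, and see 74.
I call dayspinner markday with d=1925-10-05, and get 1925-10-05.
I use reckoner over with x=25: 74/25.
I use dayspinner markday with d=2084-10-19: 2084-10-19.
Now I run dayspinner monthend(), and see 2084-10-31.
Now I run reckoner shrink with x=10, which returns -176/25.
Next I call dayspinner spanto with d=2086-02-06, and observe 463.
I use dayspinner yearhop with n=8: 2092-10-31.


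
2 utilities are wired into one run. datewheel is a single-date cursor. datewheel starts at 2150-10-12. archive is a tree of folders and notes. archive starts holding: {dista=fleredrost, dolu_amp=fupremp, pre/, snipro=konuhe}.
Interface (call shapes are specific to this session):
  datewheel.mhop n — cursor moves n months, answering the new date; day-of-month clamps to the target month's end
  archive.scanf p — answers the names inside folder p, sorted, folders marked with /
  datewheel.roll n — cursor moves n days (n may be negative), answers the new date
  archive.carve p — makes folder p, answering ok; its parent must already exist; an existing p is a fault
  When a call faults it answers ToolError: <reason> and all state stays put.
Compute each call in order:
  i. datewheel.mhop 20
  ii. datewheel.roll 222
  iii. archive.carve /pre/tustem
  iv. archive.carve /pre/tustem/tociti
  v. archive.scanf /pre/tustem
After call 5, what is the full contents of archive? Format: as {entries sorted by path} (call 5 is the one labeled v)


Answer: {dista=fleredrost, dolu_amp=fupremp, pre/, pre/tustem/, pre/tustem/tociti/, snipro=konuhe}

Derivation:
I invoke datewheel.mhop(n='20'), — result: 2152-06-12.
Using datewheel.roll(n='222'), giving 2153-01-20.
I invoke archive.carve(p='/pre/tustem'), which returns ok.
Then archive.carve(p='/pre/tustem/tociti'), → ok.
I invoke archive.scanf(p='/pre/tustem'), and get [tociti/].


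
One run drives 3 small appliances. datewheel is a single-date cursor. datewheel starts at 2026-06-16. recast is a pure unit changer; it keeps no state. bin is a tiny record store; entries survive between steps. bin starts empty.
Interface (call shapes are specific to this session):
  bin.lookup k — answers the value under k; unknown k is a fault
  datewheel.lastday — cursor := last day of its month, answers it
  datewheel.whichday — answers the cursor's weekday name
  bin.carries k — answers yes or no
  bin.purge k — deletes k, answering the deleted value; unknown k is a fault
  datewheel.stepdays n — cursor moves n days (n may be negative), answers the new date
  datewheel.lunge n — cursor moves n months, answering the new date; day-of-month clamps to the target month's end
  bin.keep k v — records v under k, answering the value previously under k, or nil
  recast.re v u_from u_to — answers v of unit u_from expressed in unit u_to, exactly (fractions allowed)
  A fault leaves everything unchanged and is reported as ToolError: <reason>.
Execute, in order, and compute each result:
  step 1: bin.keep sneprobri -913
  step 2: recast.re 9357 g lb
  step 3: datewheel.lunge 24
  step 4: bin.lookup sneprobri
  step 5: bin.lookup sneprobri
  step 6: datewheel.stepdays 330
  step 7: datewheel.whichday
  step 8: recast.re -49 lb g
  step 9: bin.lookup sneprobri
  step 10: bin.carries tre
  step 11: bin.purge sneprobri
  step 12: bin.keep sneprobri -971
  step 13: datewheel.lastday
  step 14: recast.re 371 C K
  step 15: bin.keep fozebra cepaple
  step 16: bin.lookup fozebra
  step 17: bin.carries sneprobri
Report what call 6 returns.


Invoking bin.keep passing k='sneprobri', v='-913', and observe nil.
I try recast.re passing v='9357', u_from='g', u_to='lb', giving 935700000/45359237.
I try datewheel.lunge passing n='24', which returns 2028-06-16.
I try bin.lookup passing k='sneprobri', yielding -913.
I run bin.lookup passing k='sneprobri', — result: -913.
Invoking datewheel.stepdays passing n='330', yielding 2029-05-12.
Next I call datewheel.whichday(), which returns Saturday.
Next I call recast.re passing v='-49', u_from='lb', u_to='g', → -2222602613/100000.
Now I run bin.lookup passing k='sneprobri', giving -913.
Now I run bin.carries passing k='tre', and see no.
Invoking bin.purge passing k='sneprobri', which returns -913.
I invoke bin.keep passing k='sneprobri', v='-971', and observe nil.
I try datewheel.lastday(), yielding 2029-05-31.
Next I call recast.re passing v='371', u_from='C', u_to='K', → 12883/20.
Using bin.keep passing k='fozebra', v='cepaple', yielding nil.
Next I call bin.lookup passing k='fozebra', which returns cepaple.
Next I call bin.carries passing k='sneprobri', giving yes.

Answer: 2029-05-12


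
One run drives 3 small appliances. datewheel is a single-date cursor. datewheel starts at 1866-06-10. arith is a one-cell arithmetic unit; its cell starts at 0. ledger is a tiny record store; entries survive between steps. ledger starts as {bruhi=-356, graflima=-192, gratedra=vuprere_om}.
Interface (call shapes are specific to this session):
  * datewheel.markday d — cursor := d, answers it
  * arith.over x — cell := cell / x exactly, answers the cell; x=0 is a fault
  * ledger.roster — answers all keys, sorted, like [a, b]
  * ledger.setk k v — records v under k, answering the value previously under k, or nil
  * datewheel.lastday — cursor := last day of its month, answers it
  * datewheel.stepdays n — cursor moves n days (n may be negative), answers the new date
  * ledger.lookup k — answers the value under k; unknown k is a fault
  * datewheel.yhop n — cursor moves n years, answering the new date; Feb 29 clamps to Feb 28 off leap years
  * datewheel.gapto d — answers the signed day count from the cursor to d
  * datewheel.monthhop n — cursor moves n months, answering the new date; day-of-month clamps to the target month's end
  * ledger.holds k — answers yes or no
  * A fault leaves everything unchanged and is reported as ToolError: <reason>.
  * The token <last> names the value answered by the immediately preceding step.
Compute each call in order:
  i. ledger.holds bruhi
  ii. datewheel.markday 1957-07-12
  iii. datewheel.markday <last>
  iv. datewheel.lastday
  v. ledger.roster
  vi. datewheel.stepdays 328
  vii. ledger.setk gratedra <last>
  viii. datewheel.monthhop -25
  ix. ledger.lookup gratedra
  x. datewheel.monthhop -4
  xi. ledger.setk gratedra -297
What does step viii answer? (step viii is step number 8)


Answer: 1956-05-24

Derivation:
>>> holds bruhi
= yes
>>> markday 1957-07-12
= 1957-07-12
>>> markday <last>
= 1957-07-12
>>> lastday
= 1957-07-31
>>> roster
= [bruhi, graflima, gratedra]
>>> stepdays 328
= 1958-06-24
>>> setk gratedra <last>
= vuprere_om
>>> monthhop -25
= 1956-05-24
>>> lookup gratedra
= 1958-06-24
>>> monthhop -4
= 1956-01-24
>>> setk gratedra -297
= 1958-06-24


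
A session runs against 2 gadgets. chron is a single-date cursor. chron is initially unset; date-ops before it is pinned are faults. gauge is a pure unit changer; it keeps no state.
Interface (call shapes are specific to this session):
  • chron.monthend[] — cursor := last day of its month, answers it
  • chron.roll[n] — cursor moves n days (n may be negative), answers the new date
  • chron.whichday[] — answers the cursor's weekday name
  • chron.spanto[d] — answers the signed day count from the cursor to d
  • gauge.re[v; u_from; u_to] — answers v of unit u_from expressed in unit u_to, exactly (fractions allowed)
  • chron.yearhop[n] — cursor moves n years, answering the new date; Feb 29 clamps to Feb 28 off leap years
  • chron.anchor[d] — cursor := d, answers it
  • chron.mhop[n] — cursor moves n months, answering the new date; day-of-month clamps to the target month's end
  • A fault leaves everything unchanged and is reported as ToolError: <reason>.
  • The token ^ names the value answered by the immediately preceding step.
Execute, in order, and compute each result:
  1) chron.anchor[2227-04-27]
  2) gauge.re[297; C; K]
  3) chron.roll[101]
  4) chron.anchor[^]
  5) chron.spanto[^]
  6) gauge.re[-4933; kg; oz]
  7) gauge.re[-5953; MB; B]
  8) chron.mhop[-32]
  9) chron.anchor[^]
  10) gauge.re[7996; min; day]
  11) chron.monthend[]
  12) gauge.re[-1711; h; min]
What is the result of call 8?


! 1. anchor(2227-04-27) ~> 2227-04-27
! 2. re(297, C, K) ~> 11403/20
! 3. roll(101) ~> 2227-08-06
! 4. anchor(^) ~> 2227-08-06
! 5. spanto(^) ~> 0
! 6. re(-4933, kg, oz) ~> -7892800000000/45359237
! 7. re(-5953, MB, B) ~> -5953000000
! 8. mhop(-32) ~> 2224-12-06
! 9. anchor(^) ~> 2224-12-06
! 10. re(7996, min, day) ~> 1999/360
! 11. monthend() ~> 2224-12-31
! 12. re(-1711, h, min) ~> -102660

Answer: 2224-12-06


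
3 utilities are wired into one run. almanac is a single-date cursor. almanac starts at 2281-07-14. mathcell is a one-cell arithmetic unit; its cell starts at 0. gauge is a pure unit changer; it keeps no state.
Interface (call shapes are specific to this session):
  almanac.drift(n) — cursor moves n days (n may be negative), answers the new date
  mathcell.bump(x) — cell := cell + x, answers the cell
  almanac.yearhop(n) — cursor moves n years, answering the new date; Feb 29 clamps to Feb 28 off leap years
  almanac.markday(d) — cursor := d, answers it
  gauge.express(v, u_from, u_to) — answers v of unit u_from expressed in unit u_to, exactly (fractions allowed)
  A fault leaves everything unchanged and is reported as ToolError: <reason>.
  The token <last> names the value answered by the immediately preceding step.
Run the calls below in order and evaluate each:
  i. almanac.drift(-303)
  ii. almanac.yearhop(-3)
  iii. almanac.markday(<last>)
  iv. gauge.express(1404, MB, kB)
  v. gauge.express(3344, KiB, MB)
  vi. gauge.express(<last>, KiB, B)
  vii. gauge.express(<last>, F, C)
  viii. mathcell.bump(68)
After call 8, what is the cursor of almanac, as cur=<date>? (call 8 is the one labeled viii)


Answer: cur=2277-09-14

Derivation:
Step: drift[n=-303]
Result: 2280-09-14
Step: yearhop[n=-3]
Result: 2277-09-14
Step: markday[d=<last>]
Result: 2277-09-14
Step: express[v=1404; u_from=MB; u_to=kB]
Result: 1404000
Step: express[v=3344; u_from=KiB; u_to=MB]
Result: 53504/15625
Step: express[v=<last>; u_from=KiB; u_to=B]
Result: 54788096/15625
Step: express[v=<last>; u_from=F; u_to=C]
Result: 18096032/9375
Step: bump[x=68]
Result: 68


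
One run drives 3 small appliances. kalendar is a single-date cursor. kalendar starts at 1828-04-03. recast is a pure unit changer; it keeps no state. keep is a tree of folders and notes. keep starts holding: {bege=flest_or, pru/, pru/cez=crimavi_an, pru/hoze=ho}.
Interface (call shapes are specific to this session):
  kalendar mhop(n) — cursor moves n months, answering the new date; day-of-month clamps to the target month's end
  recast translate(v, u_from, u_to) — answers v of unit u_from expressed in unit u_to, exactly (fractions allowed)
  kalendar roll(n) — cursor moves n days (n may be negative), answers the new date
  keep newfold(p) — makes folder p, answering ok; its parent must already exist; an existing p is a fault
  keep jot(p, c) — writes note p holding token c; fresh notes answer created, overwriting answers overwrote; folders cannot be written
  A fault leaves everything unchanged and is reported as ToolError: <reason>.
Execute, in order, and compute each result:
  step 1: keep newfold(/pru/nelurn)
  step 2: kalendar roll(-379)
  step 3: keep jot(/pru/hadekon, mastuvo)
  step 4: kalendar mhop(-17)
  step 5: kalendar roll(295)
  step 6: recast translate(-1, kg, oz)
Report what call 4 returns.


·→ keep newfold(/pru/nelurn)
·← ok
·→ kalendar roll(-379)
·← 1827-03-21
·→ keep jot(/pru/hadekon, mastuvo)
·← created
·→ kalendar mhop(-17)
·← 1825-10-21
·→ kalendar roll(295)
·← 1826-08-12
·→ recast translate(-1, kg, oz)
·← -1600000000/45359237

Answer: 1825-10-21


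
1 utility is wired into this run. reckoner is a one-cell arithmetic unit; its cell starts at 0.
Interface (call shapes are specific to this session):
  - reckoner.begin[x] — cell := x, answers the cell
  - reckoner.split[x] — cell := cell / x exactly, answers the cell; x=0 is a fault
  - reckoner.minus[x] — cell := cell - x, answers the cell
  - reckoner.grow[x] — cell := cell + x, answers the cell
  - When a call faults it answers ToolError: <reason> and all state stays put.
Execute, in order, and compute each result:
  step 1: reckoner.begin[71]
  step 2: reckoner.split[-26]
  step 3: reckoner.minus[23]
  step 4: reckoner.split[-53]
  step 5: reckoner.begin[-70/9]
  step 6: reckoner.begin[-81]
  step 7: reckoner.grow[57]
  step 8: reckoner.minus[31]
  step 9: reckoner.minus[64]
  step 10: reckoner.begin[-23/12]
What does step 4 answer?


I use begin on x=71, yielding 71.
I try split on x=-26, → -71/26.
Calling minus on x=23, — result: -669/26.
I run split on x=-53, — result: 669/1378.
Next I call begin on x=-70/9, and observe -70/9.
Now I run begin on x=-81: -81.
I use grow on x=57, and observe -24.
Calling minus on x=31, → -55.
Next I call minus on x=64, → -119.
Then begin on x=-23/12, and see -23/12.

Answer: 669/1378


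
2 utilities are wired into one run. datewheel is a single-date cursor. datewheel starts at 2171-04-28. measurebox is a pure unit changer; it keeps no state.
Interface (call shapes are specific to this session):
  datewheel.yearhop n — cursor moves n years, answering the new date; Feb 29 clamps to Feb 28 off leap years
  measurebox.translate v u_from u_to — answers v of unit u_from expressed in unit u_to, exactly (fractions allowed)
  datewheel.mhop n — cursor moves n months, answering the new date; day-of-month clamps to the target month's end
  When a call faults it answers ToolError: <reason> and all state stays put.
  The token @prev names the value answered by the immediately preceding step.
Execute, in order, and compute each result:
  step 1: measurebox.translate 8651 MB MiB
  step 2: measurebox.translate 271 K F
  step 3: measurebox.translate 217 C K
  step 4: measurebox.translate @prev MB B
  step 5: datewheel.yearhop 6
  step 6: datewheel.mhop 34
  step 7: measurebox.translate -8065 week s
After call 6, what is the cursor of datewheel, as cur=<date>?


Answer: cur=2180-02-28

Derivation:
Do: translate[v='8651'; u_from='MB'; u_to='MiB']
See: 135171875/16384
Do: translate[v='271'; u_from='K'; u_to='F']
See: 2813/100
Do: translate[v='217'; u_from='C'; u_to='K']
See: 9803/20
Do: translate[v='@prev'; u_from='MB'; u_to='B']
See: 490150000
Do: yearhop[n='6']
See: 2177-04-28
Do: mhop[n='34']
See: 2180-02-28
Do: translate[v='-8065'; u_from='week'; u_to='s']
See: -4877712000


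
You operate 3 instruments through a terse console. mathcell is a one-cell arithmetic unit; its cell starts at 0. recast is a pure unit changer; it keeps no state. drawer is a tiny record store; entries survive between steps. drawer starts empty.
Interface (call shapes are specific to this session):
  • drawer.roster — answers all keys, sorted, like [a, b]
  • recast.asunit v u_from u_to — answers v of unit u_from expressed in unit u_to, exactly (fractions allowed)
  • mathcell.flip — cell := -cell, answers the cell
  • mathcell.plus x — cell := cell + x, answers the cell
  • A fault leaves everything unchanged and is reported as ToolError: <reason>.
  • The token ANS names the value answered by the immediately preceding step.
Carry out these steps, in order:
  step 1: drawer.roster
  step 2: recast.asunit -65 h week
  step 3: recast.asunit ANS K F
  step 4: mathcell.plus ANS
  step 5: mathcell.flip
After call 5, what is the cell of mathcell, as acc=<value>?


Answer: acc=644513/1400

Derivation:
Do: drawer.roster[]
See: []
Do: recast.asunit[v='-65'; u_from='h'; u_to='week']
See: -65/168
Do: recast.asunit[v='ANS'; u_from='K'; u_to='F']
See: -644513/1400
Do: mathcell.plus[x='ANS']
See: -644513/1400
Do: mathcell.flip[]
See: 644513/1400
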